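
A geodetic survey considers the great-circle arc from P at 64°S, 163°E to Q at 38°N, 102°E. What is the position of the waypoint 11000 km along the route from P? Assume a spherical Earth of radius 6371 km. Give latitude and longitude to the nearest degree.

Convert each endpoint to a unit vector on the sphere (x = cos φ cos λ, y = cos φ sin λ, z = sin φ).
The central angle between the endpoints is δ = arccos(p₁·p₂) ≈ 1.967 rad (112.7°). The total great-circle distance is δ·R ≈ 1.967 × 6371 ≈ 12531 km, so the target fraction is f = 11000/12531 ≈ 0.878.
Interpolate at f ≈ 0.878 with slerp weights a = sin((1−f)δ)/sin δ ≈ 0.258, b = sin(fδ)/sin δ ≈ 1.071.
p = a·p₁ + b·p₂ ≈ (-0.284, 0.858, 0.427); φ = arcsin(p_z) ≈ 25.30°, λ = atan2(p_y, p_x) ≈ 108.28°.

≈ 25°N, 108°E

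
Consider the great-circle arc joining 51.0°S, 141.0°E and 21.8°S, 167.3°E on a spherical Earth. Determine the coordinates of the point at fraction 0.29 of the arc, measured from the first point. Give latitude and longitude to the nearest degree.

Write both endpoints as unit vectors p₁, p₂ with components (cos φ cos λ, cos φ sin λ, sin φ).
The central angle between the endpoints is δ = arccos(p₁·p₂) ≈ 0.622 rad (35.7°).
Interpolate at f = 0.29 with slerp weights a = sin((1−f)δ)/sin δ ≈ 0.734, b = sin(fδ)/sin δ ≈ 0.308.
p = a·p₁ + b·p₂ ≈ (-0.638, 0.353, -0.684); φ = arcsin(p_z) ≈ -43.19°, λ = atan2(p_y, p_x) ≈ 151.01°.

≈ 43°S, 151°E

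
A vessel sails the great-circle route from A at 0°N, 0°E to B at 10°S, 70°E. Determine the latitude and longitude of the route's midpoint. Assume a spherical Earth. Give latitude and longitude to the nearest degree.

≈ 6°S, 35°E

Convert each endpoint to a unit vector on the sphere (x = cos φ cos λ, y = cos φ sin λ, z = sin φ).
The central angle between the endpoints is δ = arccos(p₁·p₂) ≈ 1.227 rad (70.3°).
Interpolate at f = 1/2 with slerp weights a = sin((1−f)δ)/sin δ ≈ 0.612, b = sin(fδ)/sin δ ≈ 0.612.
p = a·p₁ + b·p₂ ≈ (0.818, 0.566, -0.106); φ = arcsin(p_z) ≈ -6.10°, λ = atan2(p_y, p_x) ≈ 34.69°.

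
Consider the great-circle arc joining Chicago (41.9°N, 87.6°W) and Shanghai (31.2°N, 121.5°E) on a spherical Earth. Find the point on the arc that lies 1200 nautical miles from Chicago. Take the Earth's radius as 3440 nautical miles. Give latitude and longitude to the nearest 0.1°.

≈ 59.1°N, 104.0°W

Write both endpoints as unit vectors p₁, p₂ with components (cos φ cos λ, cos φ sin λ, sin φ).
The central angle between the endpoints is δ = arccos(p₁·p₂) ≈ 1.783 rad (102.1°). The total great-circle distance is δ·R ≈ 1.783 × 3440 ≈ 6133 nmi, so the target fraction is f = 1200/6133 ≈ 0.196.
Interpolate at f ≈ 0.196 with slerp weights a = sin((1−f)δ)/sin δ ≈ 1.013, b = sin(fδ)/sin δ ≈ 0.350.
p = a·p₁ + b·p₂ ≈ (-0.125, -0.499, 0.858); φ = arcsin(p_z) ≈ 59.07°, λ = atan2(p_y, p_x) ≈ -104.04°.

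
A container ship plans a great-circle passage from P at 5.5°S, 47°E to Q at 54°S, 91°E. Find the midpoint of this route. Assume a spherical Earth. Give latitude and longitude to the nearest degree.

≈ 32°S, 63°E

The haversine formula gives a central angle δ ≈ 1.049 rad (60.1°) between the endpoints.
Interpolate at f = 1/2 with slerp weights a = sin((1−f)δ)/sin δ ≈ 0.578, b = sin(fδ)/sin δ ≈ 0.578.
p = a·p₁ + b·p₂ ≈ (0.386, 0.760, -0.523); φ = arcsin(p_z) ≈ -31.51°, λ = atan2(p_y, p_x) ≈ 63.06°.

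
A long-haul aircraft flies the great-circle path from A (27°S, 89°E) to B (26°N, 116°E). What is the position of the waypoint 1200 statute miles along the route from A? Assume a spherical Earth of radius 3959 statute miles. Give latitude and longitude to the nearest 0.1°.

Convert each endpoint to a unit vector on the sphere (x = cos φ cos λ, y = cos φ sin λ, z = sin φ).
The central angle between the endpoints is δ = arccos(p₁·p₂) ≈ 1.030 rad (59.0°). The total great-circle distance is δ·R ≈ 1.030 × 3959 ≈ 4079 mi, so the target fraction is f = 1200/4079 ≈ 0.294.
Interpolate at f ≈ 0.294 with slerp weights a = sin((1−f)δ)/sin δ ≈ 0.775, b = sin(fδ)/sin δ ≈ 0.348.
p = a·p₁ + b·p₂ ≈ (-0.125, 0.972, -0.199); φ = arcsin(p_z) ≈ -11.50°, λ = atan2(p_y, p_x) ≈ 97.33°.

≈ (11.5°S, 97.3°E)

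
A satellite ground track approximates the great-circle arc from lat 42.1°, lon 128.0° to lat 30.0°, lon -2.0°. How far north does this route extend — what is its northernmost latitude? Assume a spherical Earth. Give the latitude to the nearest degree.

The great circle lies in the plane with unit normal n̂ = (p₁ × p₂)/|p₁ × p₂|.
Here n̂_z ≈ -0.494; the vertex latitude is φ_max = arccos|n̂_z| ≈ 60.4°.
Check via Clairaut: cos φ_max = |cos φ₁| · sin C = cos(42.1°)·sin(41.7°) ≈ 0.494, again giving ≈ 60.4°.

≈ 60°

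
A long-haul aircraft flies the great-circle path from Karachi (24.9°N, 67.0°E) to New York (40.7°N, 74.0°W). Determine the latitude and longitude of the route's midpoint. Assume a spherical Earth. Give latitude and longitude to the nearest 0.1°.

Convert each endpoint to a unit vector on the sphere (x = cos φ cos λ, y = cos φ sin λ, z = sin φ).
The central angle between the endpoints is δ = arccos(p₁·p₂) ≈ 1.834 rad (105.1°).
Interpolate at f = 1/2 with slerp weights a = sin((1−f)δ)/sin δ ≈ 0.822, b = sin(fδ)/sin δ ≈ 0.822.
p = a·p₁ + b·p₂ ≈ (0.463, 0.087, 0.882); φ = arcsin(p_z) ≈ 61.89°, λ = atan2(p_y, p_x) ≈ 10.67°.

≈ 61.9°N, 10.7°E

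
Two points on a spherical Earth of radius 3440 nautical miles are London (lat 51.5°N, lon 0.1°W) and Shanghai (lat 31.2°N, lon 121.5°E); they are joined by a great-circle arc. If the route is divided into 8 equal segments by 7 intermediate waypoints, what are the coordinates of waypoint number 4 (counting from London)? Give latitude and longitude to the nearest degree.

≈ lat 60°N, lon 76°E

Write both endpoints as unit vectors p₁, p₂ with components (cos φ cos λ, cos φ sin λ, sin φ).
The central angle between the endpoints is δ = arccos(p₁·p₂) ≈ 1.444 rad (82.7°).
Interpolate at f = 4/8 with slerp weights a = sin((1−f)δ)/sin δ ≈ 0.666, b = sin(fδ)/sin δ ≈ 0.666.
p = a·p₁ + b·p₂ ≈ (0.117, 0.485, 0.867); φ = arcsin(p_z) ≈ 60.06°, λ = atan2(p_y, p_x) ≈ 76.44°.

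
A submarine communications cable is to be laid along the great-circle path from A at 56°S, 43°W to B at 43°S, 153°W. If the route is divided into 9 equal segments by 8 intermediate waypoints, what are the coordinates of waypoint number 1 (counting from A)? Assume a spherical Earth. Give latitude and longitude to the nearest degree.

From cos δ = sin φ₁ sin φ₂ + cos φ₁ cos φ₂ cos Δλ, the central angle is δ ≈ 1.131 rad (64.8°).
Interpolate at f = 1/9 with slerp weights a = sin((1−f)δ)/sin δ ≈ 0.933, b = sin(fδ)/sin δ ≈ 0.139.
p = a·p₁ + b·p₂ ≈ (0.291, -0.402, -0.868); φ = arcsin(p_z) ≈ -60.24°, λ = atan2(p_y, p_x) ≈ -54.06°.

≈ 60°S, 54°W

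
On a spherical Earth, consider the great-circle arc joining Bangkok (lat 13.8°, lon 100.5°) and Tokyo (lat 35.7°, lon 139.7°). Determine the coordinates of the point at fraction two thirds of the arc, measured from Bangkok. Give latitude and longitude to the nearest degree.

≈ lat 30°, lon 125°

The haversine formula gives a central angle δ ≈ 0.722 rad (41.4°) between the endpoints.
Interpolate at f = 2/3 with slerp weights a = sin((1−f)δ)/sin δ ≈ 0.361, b = sin(fδ)/sin δ ≈ 0.701.
p = a·p₁ + b·p₂ ≈ (-0.498, 0.712, 0.495); φ = arcsin(p_z) ≈ 29.66°, λ = atan2(p_y, p_x) ≈ 124.94°.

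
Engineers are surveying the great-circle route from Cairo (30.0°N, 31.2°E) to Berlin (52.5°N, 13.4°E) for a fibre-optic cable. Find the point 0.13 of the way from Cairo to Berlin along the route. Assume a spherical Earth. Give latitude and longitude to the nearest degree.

The haversine formula gives a central angle δ ≈ 0.454 rad (26.0°) between the endpoints.
Interpolate at f = 0.13 with slerp weights a = sin((1−f)δ)/sin δ ≈ 0.877, b = sin(fδ)/sin δ ≈ 0.135.
p = a·p₁ + b·p₂ ≈ (0.730, 0.413, 0.545); φ = arcsin(p_z) ≈ 33.05°, λ = atan2(p_y, p_x) ≈ 29.49°.

≈ (33°N, 29°E)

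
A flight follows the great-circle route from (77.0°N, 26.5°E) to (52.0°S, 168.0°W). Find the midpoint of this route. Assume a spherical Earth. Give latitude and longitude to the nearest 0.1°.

Convert each endpoint to a unit vector on the sphere (x = cos φ cos λ, y = cos φ sin λ, z = sin φ).
The central angle between the endpoints is δ = arccos(p₁·p₂) ≈ 2.695 rad (154.4°).
Interpolate at f = 1/2 with slerp weights a = sin((1−f)δ)/sin δ ≈ 2.258, b = sin(fδ)/sin δ ≈ 2.258.
p = a·p₁ + b·p₂ ≈ (-0.905, -0.062, 0.421); φ = arcsin(p_z) ≈ 24.88°, λ = atan2(p_y, p_x) ≈ -176.06°.

≈ (24.9°N, 176.1°W)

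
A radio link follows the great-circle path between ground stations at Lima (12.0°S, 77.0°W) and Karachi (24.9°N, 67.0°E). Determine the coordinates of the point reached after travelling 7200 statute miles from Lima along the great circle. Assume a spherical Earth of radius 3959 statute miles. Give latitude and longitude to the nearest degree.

≈ 28°N, 23°E

From cos δ = sin φ₁ sin φ₂ + cos φ₁ cos φ₂ cos Δλ, the central angle is δ ≈ 2.507 rad (143.6°). The total great-circle distance is δ·R ≈ 2.507 × 3959 ≈ 9925 mi, so the target fraction is f = 7200/9925 ≈ 0.725.
Interpolate at f ≈ 0.725 with slerp weights a = sin((1−f)δ)/sin δ ≈ 1.072, b = sin(fδ)/sin δ ≈ 1.635.
p = a·p₁ + b·p₂ ≈ (0.815, 0.344, 0.466); φ = arcsin(p_z) ≈ 27.76°, λ = atan2(p_y, p_x) ≈ 22.88°.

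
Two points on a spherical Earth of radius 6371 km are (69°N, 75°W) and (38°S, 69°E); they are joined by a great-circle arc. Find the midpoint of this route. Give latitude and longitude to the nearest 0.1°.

The haversine formula gives a central angle δ ≈ 2.504 rad (143.4°) between the endpoints.
Interpolate at f = 1/2 with slerp weights a = sin((1−f)δ)/sin δ ≈ 1.594, b = sin(fδ)/sin δ ≈ 1.594.
p = a·p₁ + b·p₂ ≈ (0.598, 0.621, 0.507); φ = arcsin(p_z) ≈ 30.45°, λ = atan2(p_y, p_x) ≈ 46.08°.

≈ (30.5°N, 46.1°E)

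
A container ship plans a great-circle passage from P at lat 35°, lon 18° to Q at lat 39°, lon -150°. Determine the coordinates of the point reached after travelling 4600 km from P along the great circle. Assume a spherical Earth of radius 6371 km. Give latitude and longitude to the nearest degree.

≈ lat 75°, lon -7°

Write both endpoints as unit vectors p₁, p₂ with components (cos φ cos λ, cos φ sin λ, sin φ).
The central angle between the endpoints is δ = arccos(p₁·p₂) ≈ 1.836 rad (105.2°). The total great-circle distance is δ·R ≈ 1.836 × 6371 ≈ 11695 km, so the target fraction is f = 4600/11695 ≈ 0.393.
Interpolate at f ≈ 0.393 with slerp weights a = sin((1−f)δ)/sin δ ≈ 0.930, b = sin(fδ)/sin δ ≈ 0.685.
p = a·p₁ + b·p₂ ≈ (0.263, -0.031, 0.964); φ = arcsin(p_z) ≈ 74.62°, λ = atan2(p_y, p_x) ≈ -6.66°.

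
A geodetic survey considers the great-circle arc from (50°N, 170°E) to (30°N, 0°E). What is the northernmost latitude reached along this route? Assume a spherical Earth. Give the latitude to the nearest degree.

≈ 84°N

The great circle lies in the plane with unit normal n̂ = (p₁ × p₂)/|p₁ × p₂|.
Here n̂_z ≈ -0.098; the vertex latitude is φ_max = arccos|n̂_z| ≈ 84.4°.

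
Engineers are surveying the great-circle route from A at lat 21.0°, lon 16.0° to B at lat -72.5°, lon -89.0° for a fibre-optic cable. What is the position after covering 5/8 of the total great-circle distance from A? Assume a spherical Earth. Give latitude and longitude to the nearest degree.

≈ lat -47°, lon -10°

From cos δ = sin φ₁ sin φ₂ + cos φ₁ cos φ₂ cos Δλ, the central angle is δ ≈ 1.998 rad (114.5°).
Interpolate at f = 5/8 with slerp weights a = sin((1−f)δ)/sin δ ≈ 0.748, b = sin(fδ)/sin δ ≈ 1.042.
p = a·p₁ + b·p₂ ≈ (0.677, -0.121, -0.726); φ = arcsin(p_z) ≈ -46.54°, λ = atan2(p_y, p_x) ≈ -10.12°.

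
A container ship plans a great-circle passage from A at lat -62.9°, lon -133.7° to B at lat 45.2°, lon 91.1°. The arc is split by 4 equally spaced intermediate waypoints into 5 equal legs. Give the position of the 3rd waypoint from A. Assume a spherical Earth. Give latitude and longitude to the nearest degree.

Convert each endpoint to a unit vector on the sphere (x = cos φ cos λ, y = cos φ sin λ, z = sin φ).
The central angle between the endpoints is δ = arccos(p₁·p₂) ≈ 2.605 rad (149.3°).
Interpolate at f = 3/5 with slerp weights a = sin((1−f)δ)/sin δ ≈ 1.689, b = sin(fδ)/sin δ ≈ 1.956.
p = a·p₁ + b·p₂ ≈ (-0.558, 0.822, -0.116); φ = arcsin(p_z) ≈ -6.63°, λ = atan2(p_y, p_x) ≈ 124.18°.

≈ lat -7°, lon 124°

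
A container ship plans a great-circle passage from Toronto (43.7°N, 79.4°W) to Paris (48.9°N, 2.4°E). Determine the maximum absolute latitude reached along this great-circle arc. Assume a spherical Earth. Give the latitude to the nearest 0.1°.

The great circle lies in the plane with unit normal n̂ = (p₁ × p₂)/|p₁ × p₂|.
Here n̂_z ≈ +0.582; the vertex latitude is φ_max = arccos|n̂_z| ≈ 54.4°.
Check via Clairaut: cos φ_max = |cos φ₁| · sin C = cos(43.7°)·sin(53.6°) ≈ 0.582, again giving ≈ 54.4°.

≈ 54.4°N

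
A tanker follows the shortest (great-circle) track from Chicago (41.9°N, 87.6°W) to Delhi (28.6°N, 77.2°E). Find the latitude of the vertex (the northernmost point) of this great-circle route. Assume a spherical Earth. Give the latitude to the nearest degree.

The great circle lies in the plane with unit normal n̂ = (p₁ × p₂)/|p₁ × p₂|.
Here n̂_z ≈ +0.180; the vertex latitude is φ_max = arccos|n̂_z| ≈ 79.6°.
Check via Clairaut: cos φ_max = |cos φ₁| · sin C = cos(41.9°)·sin(14.0°) ≈ 0.180, again giving ≈ 79.6°.

≈ 80°N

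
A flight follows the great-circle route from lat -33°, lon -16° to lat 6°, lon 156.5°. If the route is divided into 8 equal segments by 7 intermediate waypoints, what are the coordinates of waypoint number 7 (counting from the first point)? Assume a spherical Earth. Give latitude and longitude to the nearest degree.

Convert each endpoint to a unit vector on the sphere (x = cos φ cos λ, y = cos φ sin λ, z = sin φ).
The central angle between the endpoints is δ = arccos(p₁·p₂) ≈ 2.655 rad (152.1°).
Interpolate at f = 7/8 with slerp weights a = sin((1−f)δ)/sin δ ≈ 0.697, b = sin(fδ)/sin δ ≈ 1.561.
p = a·p₁ + b·p₂ ≈ (-0.862, 0.458, -0.216); φ = arcsin(p_z) ≈ -12.49°, λ = atan2(p_y, p_x) ≈ 152.02°.

≈ lat -12°, lon 152°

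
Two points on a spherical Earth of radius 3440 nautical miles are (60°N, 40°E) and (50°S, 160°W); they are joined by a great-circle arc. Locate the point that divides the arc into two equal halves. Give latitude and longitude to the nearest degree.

≈ (22°N, 155°E)

The haversine formula gives a central angle δ ≈ 2.878 rad (164.9°) between the endpoints.
Interpolate at f = 1/2 with slerp weights a = sin((1−f)δ)/sin δ ≈ 3.803, b = sin(fδ)/sin δ ≈ 3.803.
p = a·p₁ + b·p₂ ≈ (-0.840, 0.386, 0.380); φ = arcsin(p_z) ≈ 22.35°, λ = atan2(p_y, p_x) ≈ 155.32°.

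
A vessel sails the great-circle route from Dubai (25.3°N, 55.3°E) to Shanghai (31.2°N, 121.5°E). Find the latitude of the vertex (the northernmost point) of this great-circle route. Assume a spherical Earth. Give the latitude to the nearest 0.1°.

The great circle lies in the plane with unit normal n̂ = (p₁ × p₂)/|p₁ × p₂|.
Here n̂_z ≈ +0.837; the vertex latitude is φ_max = arccos|n̂_z| ≈ 33.2°.
Check via Clairaut: cos φ_max = |cos φ₁| · sin C = cos(25.3°)·sin(67.7°) ≈ 0.837, again giving ≈ 33.2°.

≈ 33.2°N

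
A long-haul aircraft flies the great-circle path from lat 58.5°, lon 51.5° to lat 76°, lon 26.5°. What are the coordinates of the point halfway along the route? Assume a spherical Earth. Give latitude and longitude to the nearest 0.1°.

Write both endpoints as unit vectors p₁, p₂ with components (cos φ cos λ, cos φ sin λ, sin φ).
The central angle between the endpoints is δ = arccos(p₁·p₂) ≈ 0.343 rad (19.6°).
Interpolate at f = 1/2 with slerp weights a = sin((1−f)δ)/sin δ ≈ 0.507, b = sin(fδ)/sin δ ≈ 0.507.
p = a·p₁ + b·p₂ ≈ (0.275, 0.262, 0.925); φ = arcsin(p_z) ≈ 67.67°, λ = atan2(p_y, p_x) ≈ 43.65°.

≈ lat 67.7°, lon 43.7°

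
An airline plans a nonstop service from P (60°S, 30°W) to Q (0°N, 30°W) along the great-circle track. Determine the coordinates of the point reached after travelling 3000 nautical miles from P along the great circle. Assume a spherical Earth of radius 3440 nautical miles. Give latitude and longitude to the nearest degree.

Convert each endpoint to a unit vector on the sphere (x = cos φ cos λ, y = cos φ sin λ, z = sin φ).
The central angle between the endpoints is δ = arccos(p₁·p₂) ≈ 1.047 rad (60.0°). The total great-circle distance is δ·R ≈ 1.047 × 3440 ≈ 3602 nmi, so the target fraction is f = 3000/3602 ≈ 0.833.
Interpolate at f ≈ 0.833 with slerp weights a = sin((1−f)δ)/sin δ ≈ 0.201, b = sin(fδ)/sin δ ≈ 0.884.
p = a·p₁ + b·p₂ ≈ (0.853, -0.492, -0.174); φ = arcsin(p_z) ≈ -10.03°, λ = atan2(p_y, p_x) ≈ -30.00°.

≈ (10°S, 30°W)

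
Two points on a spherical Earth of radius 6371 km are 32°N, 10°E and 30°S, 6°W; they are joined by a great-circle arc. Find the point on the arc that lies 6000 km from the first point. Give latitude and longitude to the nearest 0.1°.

≈ 20.4°S, 3.3°W

Convert each endpoint to a unit vector on the sphere (x = cos φ cos λ, y = cos φ sin λ, z = sin φ).
The central angle between the endpoints is δ = arccos(p₁·p₂) ≈ 1.114 rad (63.8°). The total great-circle distance is δ·R ≈ 1.114 × 6371 ≈ 7098 km, so the target fraction is f = 6000/7098 ≈ 0.845.
Interpolate at f ≈ 0.845 with slerp weights a = sin((1−f)δ)/sin δ ≈ 0.191, b = sin(fδ)/sin δ ≈ 0.901.
p = a·p₁ + b·p₂ ≈ (0.936, -0.053, -0.349); φ = arcsin(p_z) ≈ -20.44°, λ = atan2(p_y, p_x) ≈ -3.27°.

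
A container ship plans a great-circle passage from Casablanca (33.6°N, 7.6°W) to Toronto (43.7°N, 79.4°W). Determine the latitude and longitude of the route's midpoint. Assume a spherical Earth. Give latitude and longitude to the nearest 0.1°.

≈ 44.6°N, 40.6°W

The haversine formula gives a central angle δ ≈ 0.964 rad (55.2°) between the endpoints.
Interpolate at f = 1/2 with slerp weights a = sin((1−f)δ)/sin δ ≈ 0.564, b = sin(fδ)/sin δ ≈ 0.564.
p = a·p₁ + b·p₂ ≈ (0.541, -0.463, 0.702); φ = arcsin(p_z) ≈ 44.60°, λ = atan2(p_y, p_x) ≈ -40.57°.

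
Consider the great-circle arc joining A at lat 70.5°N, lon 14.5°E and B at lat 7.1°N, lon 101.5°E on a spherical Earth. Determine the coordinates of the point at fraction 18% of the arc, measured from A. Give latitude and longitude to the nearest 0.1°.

Write both endpoints as unit vectors p₁, p₂ with components (cos φ cos λ, cos φ sin λ, sin φ).
The central angle between the endpoints is δ = arccos(p₁·p₂) ≈ 1.437 rad (82.3°).
Interpolate at f = 0.18 with slerp weights a = sin((1−f)δ)/sin δ ≈ 0.932, b = sin(fδ)/sin δ ≈ 0.258.
p = a·p₁ + b·p₂ ≈ (0.250, 0.329, 0.911); φ = arcsin(p_z) ≈ 65.59°, λ = atan2(p_y, p_x) ≈ 52.73°.

≈ lat 65.6°N, lon 52.7°E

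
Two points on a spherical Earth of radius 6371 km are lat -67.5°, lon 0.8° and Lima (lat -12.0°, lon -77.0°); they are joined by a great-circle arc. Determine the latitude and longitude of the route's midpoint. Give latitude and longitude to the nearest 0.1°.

≈ lat -45.2°, lon -57.5°

Write both endpoints as unit vectors p₁, p₂ with components (cos φ cos λ, cos φ sin λ, sin φ).
The central angle between the endpoints is δ = arccos(p₁·p₂) ≈ 1.296 rad (74.3°).
Interpolate at f = 1/2 with slerp weights a = sin((1−f)δ)/sin δ ≈ 0.627, b = sin(fδ)/sin δ ≈ 0.627.
p = a·p₁ + b·p₂ ≈ (0.378, -0.594, -0.710); φ = arcsin(p_z) ≈ -45.22°, λ = atan2(p_y, p_x) ≈ -57.55°.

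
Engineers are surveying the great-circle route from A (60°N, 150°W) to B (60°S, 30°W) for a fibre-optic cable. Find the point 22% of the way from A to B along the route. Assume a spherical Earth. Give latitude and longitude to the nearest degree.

≈ (37°N, 112°W)

From cos δ = sin φ₁ sin φ₂ + cos φ₁ cos φ₂ cos Δλ, the central angle is δ ≈ 2.636 rad (151.0°).
Interpolate at f = 0.22 with slerp weights a = sin((1−f)δ)/sin δ ≈ 1.827, b = sin(fδ)/sin δ ≈ 1.132.
p = a·p₁ + b·p₂ ≈ (-0.301, -0.740, 0.602); φ = arcsin(p_z) ≈ 37.00°, λ = atan2(p_y, p_x) ≈ -112.14°.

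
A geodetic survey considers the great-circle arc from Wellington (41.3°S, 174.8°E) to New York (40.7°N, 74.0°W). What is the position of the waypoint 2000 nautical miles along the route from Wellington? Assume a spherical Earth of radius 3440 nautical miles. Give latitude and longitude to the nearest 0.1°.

The haversine formula gives a central angle δ ≈ 2.261 rad (129.5°) between the endpoints. The total great-circle distance is δ·R ≈ 2.261 × 3440 ≈ 7776 nmi, so the target fraction is f = 2000/7776 ≈ 0.257.
Interpolate at f ≈ 0.257 with slerp weights a = sin((1−f)δ)/sin δ ≈ 1.289, b = sin(fδ)/sin δ ≈ 0.712.
p = a·p₁ + b·p₂ ≈ (-0.815, -0.431, -0.386); φ = arcsin(p_z) ≈ -22.73°, λ = atan2(p_y, p_x) ≈ -152.14°.

≈ 22.7°S, 152.1°W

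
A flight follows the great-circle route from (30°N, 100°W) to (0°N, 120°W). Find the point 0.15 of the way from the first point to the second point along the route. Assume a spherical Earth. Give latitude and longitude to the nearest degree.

≈ (26°N, 103°W)

Convert each endpoint to a unit vector on the sphere (x = cos φ cos λ, y = cos φ sin λ, z = sin φ).
The central angle between the endpoints is δ = arccos(p₁·p₂) ≈ 0.620 rad (35.5°).
Interpolate at f = 0.15 with slerp weights a = sin((1−f)δ)/sin δ ≈ 0.866, b = sin(fδ)/sin δ ≈ 0.160.
p = a·p₁ + b·p₂ ≈ (-0.210, -0.877, 0.433); φ = arcsin(p_z) ≈ 25.65°, λ = atan2(p_y, p_x) ≈ -103.48°.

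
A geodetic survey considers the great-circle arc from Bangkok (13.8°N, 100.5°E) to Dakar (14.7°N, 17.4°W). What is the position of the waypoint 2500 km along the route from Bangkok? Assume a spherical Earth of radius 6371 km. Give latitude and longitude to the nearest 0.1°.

The haversine formula gives a central angle δ ≈ 1.960 rad (112.3°) between the endpoints. The total great-circle distance is δ·R ≈ 1.960 × 6371 ≈ 12484 km, so the target fraction is f = 2500/12484 ≈ 0.200.
Interpolate at f ≈ 0.200 with slerp weights a = sin((1−f)δ)/sin δ ≈ 1.081, b = sin(fδ)/sin δ ≈ 0.413.
p = a·p₁ + b·p₂ ≈ (0.190, 0.912, 0.363); φ = arcsin(p_z) ≈ 21.26°, λ = atan2(p_y, p_x) ≈ 78.22°.

≈ 21.3°N, 78.2°E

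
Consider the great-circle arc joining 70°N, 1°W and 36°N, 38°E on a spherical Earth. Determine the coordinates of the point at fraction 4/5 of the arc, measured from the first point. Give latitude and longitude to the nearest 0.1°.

≈ 43.5°N, 34.3°E

The haversine formula gives a central angle δ ≈ 0.696 rad (39.9°) between the endpoints.
Interpolate at f = 4/5 with slerp weights a = sin((1−f)δ)/sin δ ≈ 0.216, b = sin(fδ)/sin δ ≈ 0.824.
p = a·p₁ + b·p₂ ≈ (0.599, 0.409, 0.688); φ = arcsin(p_z) ≈ 43.46°, λ = atan2(p_y, p_x) ≈ 34.32°.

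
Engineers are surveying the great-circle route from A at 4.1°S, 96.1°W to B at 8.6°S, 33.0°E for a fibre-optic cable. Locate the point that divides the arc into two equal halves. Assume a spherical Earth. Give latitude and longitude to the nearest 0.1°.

Convert each endpoint to a unit vector on the sphere (x = cos φ cos λ, y = cos φ sin λ, z = sin φ).
The central angle between the endpoints is δ = arccos(p₁·p₂) ≈ 2.228 rad (127.7°).
Interpolate at f = 1/2 with slerp weights a = sin((1−f)δ)/sin δ ≈ 1.134, b = sin(fδ)/sin δ ≈ 1.134.
p = a·p₁ + b·p₂ ≈ (0.820, -0.514, -0.251); φ = arcsin(p_z) ≈ -14.52°, λ = atan2(p_y, p_x) ≈ -32.08°.

≈ 14.5°S, 32.1°W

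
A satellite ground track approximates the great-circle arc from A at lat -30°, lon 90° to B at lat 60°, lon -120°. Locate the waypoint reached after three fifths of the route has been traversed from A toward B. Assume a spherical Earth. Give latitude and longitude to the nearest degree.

≈ lat 49°, lon 130°

Write both endpoints as unit vectors p₁, p₂ with components (cos φ cos λ, cos φ sin λ, sin φ).
The central angle between the endpoints is δ = arccos(p₁·p₂) ≈ 2.512 rad (143.9°).
Interpolate at f = 3/5 with slerp weights a = sin((1−f)δ)/sin δ ≈ 1.432, b = sin(fδ)/sin δ ≈ 1.694.
p = a·p₁ + b·p₂ ≈ (-0.423, 0.507, 0.751); φ = arcsin(p_z) ≈ 48.65°, λ = atan2(p_y, p_x) ≈ 129.86°.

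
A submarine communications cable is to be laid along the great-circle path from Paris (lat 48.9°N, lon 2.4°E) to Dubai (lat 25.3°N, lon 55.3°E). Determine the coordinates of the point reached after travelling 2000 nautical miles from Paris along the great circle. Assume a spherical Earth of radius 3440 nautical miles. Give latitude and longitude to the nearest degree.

≈ lat 34°N, lon 43°E

Convert each endpoint to a unit vector on the sphere (x = cos φ cos λ, y = cos φ sin λ, z = sin φ).
The central angle between the endpoints is δ = arccos(p₁·p₂) ≈ 0.822 rad (47.1°). The total great-circle distance is δ·R ≈ 0.822 × 3440 ≈ 2829 nmi, so the target fraction is f = 2000/2829 ≈ 0.707.
Interpolate at f ≈ 0.707 with slerp weights a = sin((1−f)δ)/sin δ ≈ 0.326, b = sin(fδ)/sin δ ≈ 0.750.
p = a·p₁ + b·p₂ ≈ (0.600, 0.566, 0.566); φ = arcsin(p_z) ≈ 34.45°, λ = atan2(p_y, p_x) ≈ 43.35°.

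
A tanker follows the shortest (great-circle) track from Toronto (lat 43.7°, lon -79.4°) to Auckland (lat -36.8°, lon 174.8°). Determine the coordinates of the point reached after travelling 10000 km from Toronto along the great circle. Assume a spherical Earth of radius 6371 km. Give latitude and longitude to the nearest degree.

Convert each endpoint to a unit vector on the sphere (x = cos φ cos λ, y = cos φ sin λ, z = sin φ).
The central angle between the endpoints is δ = arccos(p₁·p₂) ≈ 2.179 rad (124.9°). The total great-circle distance is δ·R ≈ 2.179 × 6371 ≈ 13883 km, so the target fraction is f = 10000/13883 ≈ 0.720.
Interpolate at f ≈ 0.720 with slerp weights a = sin((1−f)δ)/sin δ ≈ 0.698, b = sin(fδ)/sin δ ≈ 1.219.
p = a·p₁ + b·p₂ ≈ (-0.879, -0.407, -0.248); φ = arcsin(p_z) ≈ -14.36°, λ = atan2(p_y, p_x) ≈ -155.14°.

≈ lat -14°, lon -155°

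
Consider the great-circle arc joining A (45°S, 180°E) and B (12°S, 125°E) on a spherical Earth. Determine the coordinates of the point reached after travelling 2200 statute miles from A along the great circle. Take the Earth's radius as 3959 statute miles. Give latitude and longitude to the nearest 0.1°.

Write both endpoints as unit vectors p₁, p₂ with components (cos φ cos λ, cos φ sin λ, sin φ).
The central angle between the endpoints is δ = arccos(p₁·p₂) ≈ 0.996 rad (57.1°). The total great-circle distance is δ·R ≈ 0.996 × 3959 ≈ 3943 mi, so the target fraction is f = 2200/3943 ≈ 0.558.
Interpolate at f ≈ 0.558 with slerp weights a = sin((1−f)δ)/sin δ ≈ 0.508, b = sin(fδ)/sin δ ≈ 0.629.
p = a·p₁ + b·p₂ ≈ (-0.712, 0.504, -0.490); φ = arcsin(p_z) ≈ -29.32°, λ = atan2(p_y, p_x) ≈ 144.71°.

≈ (29.3°S, 144.7°E)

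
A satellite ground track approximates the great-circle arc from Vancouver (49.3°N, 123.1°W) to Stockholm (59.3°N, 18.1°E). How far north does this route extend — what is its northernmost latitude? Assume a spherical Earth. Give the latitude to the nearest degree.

≈ 77°N

The great circle lies in the plane with unit normal n̂ = (p₁ × p₂)/|p₁ × p₂|.
Here n̂_z ≈ +0.227; the vertex latitude is φ_max = arccos|n̂_z| ≈ 76.9°.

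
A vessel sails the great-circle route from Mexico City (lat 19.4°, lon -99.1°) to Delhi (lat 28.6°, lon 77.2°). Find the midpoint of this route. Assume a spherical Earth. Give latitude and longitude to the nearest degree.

From cos δ = sin φ₁ sin φ₂ + cos φ₁ cos φ₂ cos Δλ, the central angle is δ ≈ 2.302 rad (131.9°).
Interpolate at f = 1/2 with slerp weights a = sin((1−f)δ)/sin δ ≈ 1.226, b = sin(fδ)/sin δ ≈ 1.226.
p = a·p₁ + b·p₂ ≈ (0.056, -0.092, 0.994); φ = arcsin(p_z) ≈ 83.82°, λ = atan2(p_y, p_x) ≈ -58.91°.

≈ lat 84°, lon -59°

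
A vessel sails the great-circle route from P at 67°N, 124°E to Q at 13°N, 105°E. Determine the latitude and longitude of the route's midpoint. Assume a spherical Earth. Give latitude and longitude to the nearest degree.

≈ 40°N, 110°E

The haversine formula gives a central angle δ ≈ 0.968 rad (55.5°) between the endpoints.
Interpolate at f = 1/2 with slerp weights a = sin((1−f)δ)/sin δ ≈ 0.565, b = sin(fδ)/sin δ ≈ 0.565.
p = a·p₁ + b·p₂ ≈ (-0.266, 0.715, 0.647); φ = arcsin(p_z) ≈ 40.32°, λ = atan2(p_y, p_x) ≈ 110.41°.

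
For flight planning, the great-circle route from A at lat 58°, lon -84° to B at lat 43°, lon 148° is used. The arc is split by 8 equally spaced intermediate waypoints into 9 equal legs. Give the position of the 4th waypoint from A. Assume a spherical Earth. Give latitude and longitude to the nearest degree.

≈ lat 70°, lon -155°

Write both endpoints as unit vectors p₁, p₂ with components (cos φ cos λ, cos φ sin λ, sin φ).
The central angle between the endpoints is δ = arccos(p₁·p₂) ≈ 1.224 rad (70.1°).
Interpolate at f = 4/9 with slerp weights a = sin((1−f)δ)/sin δ ≈ 0.669, b = sin(fδ)/sin δ ≈ 0.550.
p = a·p₁ + b·p₂ ≈ (-0.304, -0.139, 0.942); φ = arcsin(p_z) ≈ 70.45°, λ = atan2(p_y, p_x) ≈ -155.44°.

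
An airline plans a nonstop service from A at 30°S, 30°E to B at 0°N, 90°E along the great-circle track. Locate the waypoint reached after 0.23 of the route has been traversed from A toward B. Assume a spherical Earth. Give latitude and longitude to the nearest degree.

From cos δ = sin φ₁ sin φ₂ + cos φ₁ cos φ₂ cos Δλ, the central angle is δ ≈ 1.123 rad (64.3°).
Interpolate at f = 0.23 with slerp weights a = sin((1−f)δ)/sin δ ≈ 0.844, b = sin(fδ)/sin δ ≈ 0.283.
p = a·p₁ + b·p₂ ≈ (0.633, 0.649, -0.422); φ = arcsin(p_z) ≈ -24.97°, λ = atan2(p_y, p_x) ≈ 45.71°.

≈ 25°S, 46°E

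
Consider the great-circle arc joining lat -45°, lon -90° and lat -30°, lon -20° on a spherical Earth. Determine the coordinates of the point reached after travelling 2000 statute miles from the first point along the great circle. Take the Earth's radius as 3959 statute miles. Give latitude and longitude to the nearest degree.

Write both endpoints as unit vectors p₁, p₂ with components (cos φ cos λ, cos φ sin λ, sin φ).
The central angle between the endpoints is δ = arccos(p₁·p₂) ≈ 0.973 rad (55.7°). The total great-circle distance is δ·R ≈ 0.973 × 3959 ≈ 3851 mi, so the target fraction is f = 2000/3851 ≈ 0.519.
Interpolate at f ≈ 0.519 with slerp weights a = sin((1−f)δ)/sin δ ≈ 0.545, b = sin(fδ)/sin δ ≈ 0.586.
p = a·p₁ + b·p₂ ≈ (0.477, -0.559, -0.678); φ = arcsin(p_z) ≈ -42.72°, λ = atan2(p_y, p_x) ≈ -49.56°.

≈ lat -43°, lon -50°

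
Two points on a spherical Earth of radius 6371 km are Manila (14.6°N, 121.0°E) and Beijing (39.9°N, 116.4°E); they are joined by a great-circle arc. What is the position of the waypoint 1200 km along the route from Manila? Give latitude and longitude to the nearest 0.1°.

Write both endpoints as unit vectors p₁, p₂ with components (cos φ cos λ, cos φ sin λ, sin φ).
The central angle between the endpoints is δ = arccos(p₁·p₂) ≈ 0.447 rad (25.6°). The total great-circle distance is δ·R ≈ 0.447 × 6371 ≈ 2849 km, so the target fraction is f = 1200/2849 ≈ 0.421.
Interpolate at f ≈ 0.421 with slerp weights a = sin((1−f)δ)/sin δ ≈ 0.592, b = sin(fδ)/sin δ ≈ 0.433.
p = a·p₁ + b·p₂ ≈ (-0.443, 0.788, 0.427); φ = arcsin(p_z) ≈ 25.27°, λ = atan2(p_y, p_x) ≈ 119.31°.

≈ 25.3°N, 119.3°E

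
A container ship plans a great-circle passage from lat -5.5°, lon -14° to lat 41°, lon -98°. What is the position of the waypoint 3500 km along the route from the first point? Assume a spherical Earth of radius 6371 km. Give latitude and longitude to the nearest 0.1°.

≈ lat 15.2°, lon -38.0°

Write both endpoints as unit vectors p₁, p₂ with components (cos φ cos λ, cos φ sin λ, sin φ).
The central angle between the endpoints is δ = arccos(p₁·p₂) ≈ 1.555 rad (89.1°). The total great-circle distance is δ·R ≈ 1.555 × 6371 ≈ 9908 km, so the target fraction is f = 3500/9908 ≈ 0.353.
Interpolate at f ≈ 0.353 with slerp weights a = sin((1−f)δ)/sin δ ≈ 0.845, b = sin(fδ)/sin δ ≈ 0.522.
p = a·p₁ + b·p₂ ≈ (0.761, -0.594, 0.262); φ = arcsin(p_z) ≈ 15.17°, λ = atan2(p_y, p_x) ≈ -37.96°.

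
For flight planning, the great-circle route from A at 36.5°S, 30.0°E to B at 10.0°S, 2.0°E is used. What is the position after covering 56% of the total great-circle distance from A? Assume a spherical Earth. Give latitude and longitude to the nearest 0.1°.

≈ 22.3°S, 12.9°E

Convert each endpoint to a unit vector on the sphere (x = cos φ cos λ, y = cos φ sin λ, z = sin φ).
The central angle between the endpoints is δ = arccos(p₁·p₂) ≈ 0.640 rad (36.7°).
Interpolate at f = 0.56 with slerp weights a = sin((1−f)δ)/sin δ ≈ 0.465, b = sin(fδ)/sin δ ≈ 0.587.
p = a·p₁ + b·p₂ ≈ (0.902, 0.207, -0.379); φ = arcsin(p_z) ≈ -22.26°, λ = atan2(p_y, p_x) ≈ 12.94°.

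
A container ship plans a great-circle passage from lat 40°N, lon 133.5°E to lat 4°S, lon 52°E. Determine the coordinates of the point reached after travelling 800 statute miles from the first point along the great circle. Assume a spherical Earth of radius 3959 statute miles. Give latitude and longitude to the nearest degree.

The haversine formula gives a central angle δ ≈ 1.503 rad (86.1°) between the endpoints. The total great-circle distance is δ·R ≈ 1.503 × 3959 ≈ 5949 mi, so the target fraction is f = 800/5949 ≈ 0.134.
Interpolate at f ≈ 0.134 with slerp weights a = sin((1−f)δ)/sin δ ≈ 0.966, b = sin(fδ)/sin δ ≈ 0.201.
p = a·p₁ + b·p₂ ≈ (-0.386, 0.695, 0.607); φ = arcsin(p_z) ≈ 37.36°, λ = atan2(p_y, p_x) ≈ 119.04°.

≈ lat 37°N, lon 119°E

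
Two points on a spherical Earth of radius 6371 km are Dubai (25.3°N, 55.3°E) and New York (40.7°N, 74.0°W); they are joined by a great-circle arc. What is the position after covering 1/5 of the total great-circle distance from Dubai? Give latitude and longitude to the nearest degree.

Write both endpoints as unit vectors p₁, p₂ with components (cos φ cos λ, cos φ sin λ, sin φ).
The central angle between the endpoints is δ = arccos(p₁·p₂) ≈ 1.727 rad (98.9°).
Interpolate at f = 1/5 with slerp weights a = sin((1−f)δ)/sin δ ≈ 0.994, b = sin(fδ)/sin δ ≈ 0.343.
p = a·p₁ + b·p₂ ≈ (0.583, 0.489, 0.648); φ = arcsin(p_z) ≈ 40.42°, λ = atan2(p_y, p_x) ≈ 39.99°.

≈ 40°N, 40°E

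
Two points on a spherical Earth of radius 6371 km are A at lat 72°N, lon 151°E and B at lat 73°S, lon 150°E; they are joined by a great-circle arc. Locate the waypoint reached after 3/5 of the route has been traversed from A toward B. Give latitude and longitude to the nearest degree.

≈ lat 15°S, lon 150°E

Write both endpoints as unit vectors p₁, p₂ with components (cos φ cos λ, cos φ sin λ, sin φ).
The central angle between the endpoints is δ = arccos(p₁·p₂) ≈ 2.531 rad (145.0°).
Interpolate at f = 3/5 with slerp weights a = sin((1−f)δ)/sin δ ≈ 1.479, b = sin(fδ)/sin δ ≈ 1.741.
p = a·p₁ + b·p₂ ≈ (-0.840, 0.476, -0.259); φ = arcsin(p_z) ≈ -15.00°, λ = atan2(p_y, p_x) ≈ 150.47°.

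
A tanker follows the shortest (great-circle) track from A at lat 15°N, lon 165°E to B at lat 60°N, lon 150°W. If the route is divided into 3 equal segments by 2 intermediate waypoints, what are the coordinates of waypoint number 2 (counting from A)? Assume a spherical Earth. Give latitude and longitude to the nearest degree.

Convert each endpoint to a unit vector on the sphere (x = cos φ cos λ, y = cos φ sin λ, z = sin φ).
The central angle between the endpoints is δ = arccos(p₁·p₂) ≈ 0.970 rad (55.6°).
Interpolate at f = 2/3 with slerp weights a = sin((1−f)δ)/sin δ ≈ 0.385, b = sin(fδ)/sin δ ≈ 0.730.
p = a·p₁ + b·p₂ ≈ (-0.676, -0.086, 0.732); φ = arcsin(p_z) ≈ 47.07°, λ = atan2(p_y, p_x) ≈ -172.72°.

≈ lat 47°N, lon 173°W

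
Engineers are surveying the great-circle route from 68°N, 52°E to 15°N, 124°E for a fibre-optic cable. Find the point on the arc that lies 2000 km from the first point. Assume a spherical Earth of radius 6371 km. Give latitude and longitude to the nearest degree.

≈ 59°N, 88°E

Convert each endpoint to a unit vector on the sphere (x = cos φ cos λ, y = cos φ sin λ, z = sin φ).
The central angle between the endpoints is δ = arccos(p₁·p₂) ≈ 1.211 rad (69.4°). The total great-circle distance is δ·R ≈ 1.211 × 6371 ≈ 7717 km, so the target fraction is f = 2000/7717 ≈ 0.259.
Interpolate at f ≈ 0.259 with slerp weights a = sin((1−f)δ)/sin δ ≈ 0.835, b = sin(fδ)/sin δ ≈ 0.330.
p = a·p₁ + b·p₂ ≈ (0.014, 0.511, 0.860); φ = arcsin(p_z) ≈ 59.28°, λ = atan2(p_y, p_x) ≈ 88.38°.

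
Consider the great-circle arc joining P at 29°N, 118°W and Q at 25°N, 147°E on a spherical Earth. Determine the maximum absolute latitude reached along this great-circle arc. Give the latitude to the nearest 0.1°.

The great circle lies in the plane with unit normal n̂ = (p₁ × p₂)/|p₁ × p₂|.
Here n̂_z ≈ -0.797; the vertex latitude is φ_max = arccos|n̂_z| ≈ 37.2°.

≈ 37.2°N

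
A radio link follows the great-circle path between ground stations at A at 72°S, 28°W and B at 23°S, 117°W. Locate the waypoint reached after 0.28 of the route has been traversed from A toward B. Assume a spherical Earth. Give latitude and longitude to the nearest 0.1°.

≈ 65.6°S, 79.5°W

Write both endpoints as unit vectors p₁, p₂ with components (cos φ cos λ, cos φ sin λ, sin φ).
The central angle between the endpoints is δ = arccos(p₁·p₂) ≈ 1.185 rad (67.9°).
Interpolate at f = 0.28 with slerp weights a = sin((1−f)δ)/sin δ ≈ 0.813, b = sin(fδ)/sin δ ≈ 0.352.
p = a·p₁ + b·p₂ ≈ (0.075, -0.406, -0.911); φ = arcsin(p_z) ≈ -65.60°, λ = atan2(p_y, p_x) ≈ -79.55°.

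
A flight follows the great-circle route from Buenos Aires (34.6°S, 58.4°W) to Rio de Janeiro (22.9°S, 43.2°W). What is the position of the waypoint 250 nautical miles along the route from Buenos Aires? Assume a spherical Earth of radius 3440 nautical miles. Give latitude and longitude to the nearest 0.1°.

The haversine formula gives a central angle δ ≈ 0.309 rad (17.7°) between the endpoints. The total great-circle distance is δ·R ≈ 0.309 × 3440 ≈ 1062 nmi, so the target fraction is f = 250/1062 ≈ 0.235.
Interpolate at f ≈ 0.235 with slerp weights a = sin((1−f)δ)/sin δ ≈ 0.770, b = sin(fδ)/sin δ ≈ 0.239.
p = a·p₁ + b·p₂ ≈ (0.492, -0.690, -0.530); φ = arcsin(p_z) ≈ -32.01°, λ = atan2(p_y, p_x) ≈ -54.50°.

≈ (32.0°S, 54.5°W)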